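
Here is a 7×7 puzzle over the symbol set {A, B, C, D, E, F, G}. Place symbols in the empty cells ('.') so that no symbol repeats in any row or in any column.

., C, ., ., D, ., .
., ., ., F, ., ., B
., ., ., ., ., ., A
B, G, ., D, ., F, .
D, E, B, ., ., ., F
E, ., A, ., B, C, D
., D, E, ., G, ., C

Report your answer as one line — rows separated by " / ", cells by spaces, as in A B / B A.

A C F E D B G / C A G F E D B / G B D C F E A / B G C D A F E / D E B A C G F / E F A G B C D / F D E B G A C

At row 2, column 2: row 2 has {B,F}; column 2 has {C,D,E,G}; that leaves A.
At row 4, column 3: row 4 has {B,D,F,G}; column 3 has {A,B,E}; that leaves C.
At row 4, column 7: row 4 has {B,C,D,F,G}; column 7 has {A,B,C,D,F}; that leaves E.
At row 6, column 2: row 6 has {A,B,C,D,E}; column 2 has {A,C,D,E,G}; that leaves F.
At row 6, column 4: row 6 has {A,B,C,D,E,F}; column 4 has {D,F}; that leaves G.
At row 1, column 7: row 1 has {C,D}; column 7 has {A,B,C,D,E,F}; that leaves G.
At row 3, column 2: row 3 has {A}; column 2 has {A,C,D,E,F,G}; that leaves B.
At row 4, column 5: row 4 has {B,C,D,E,F,G}; column 5 has {B,D,G}; that leaves A.
At row 5, column 5: row 5 has {B,D,E,F}; column 5 has {A,B,D,G}; that leaves C.
At row 1, column 3: row 1 has {C,D,G}; column 3 has {A,B,C,E}; that leaves F.
At row 2, column 5: row 2 has {A,B,F}; column 5 has {A,B,C,D,G}; that leaves E.
At row 3, column 5: row 3 has {A,B}; column 5 has {A,B,C,D,E,G}; that leaves F.
At row 5, column 4: row 5 has {B,C,D,E,F}; column 4 has {D,F,G}; that leaves A.
At row 5, column 6: row 5 has {A,B,C,D,E,F}; column 6 has {C,F}; that leaves G.
At row 7, column 4: row 7 has {C,D,E,G}; column 4 has {A,D,F,G}; that leaves B.
At row 7, column 6: row 7 has {B,C,D,E,G}; column 6 has {C,F,G}; that leaves A.
At row 1, column 1: row 1 has {C,D,F,G}; column 1 has {B,D,E}; that leaves A.
At row 1, column 4: row 1 has {A,C,D,F,G}; column 4 has {A,B,D,F,G}; that leaves E.
At row 1, column 6: row 1 has {A,C,D,E,F,G}; column 6 has {A,C,F,G}; that leaves B.
At row 2, column 6: row 2 has {A,B,E,F}; column 6 has {A,B,C,F,G}; that leaves D.
At row 3, column 4: row 3 has {A,B,F}; column 4 has {A,B,D,E,F,G}; that leaves C.
At row 3, column 6: row 3 has {A,B,C,F}; column 6 has {A,B,C,D,F,G}; that leaves E.
At row 7, column 1: row 7 has {A,B,C,D,E,G}; column 1 has {A,B,D,E}; that leaves F.
At row 2, column 3: row 2 has {A,B,D,E,F}; column 3 has {A,B,C,E,F}; that leaves G.
At row 3, column 1: row 3 has {A,B,C,E,F}; column 1 has {A,B,D,E,F}; that leaves G.
At row 3, column 3: row 3 has {A,B,C,E,F,G}; column 3 has {A,B,C,E,F,G}; that leaves D.
At row 2, column 1: row 2 has {A,B,D,E,F,G}; column 1 has {A,B,D,E,F,G}; that leaves C.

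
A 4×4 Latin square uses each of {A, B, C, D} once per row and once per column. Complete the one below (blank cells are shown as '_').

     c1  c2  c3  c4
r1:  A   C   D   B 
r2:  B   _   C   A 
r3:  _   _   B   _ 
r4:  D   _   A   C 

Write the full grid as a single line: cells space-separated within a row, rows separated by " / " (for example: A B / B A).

A C D B / B D C A / C A B D / D B A C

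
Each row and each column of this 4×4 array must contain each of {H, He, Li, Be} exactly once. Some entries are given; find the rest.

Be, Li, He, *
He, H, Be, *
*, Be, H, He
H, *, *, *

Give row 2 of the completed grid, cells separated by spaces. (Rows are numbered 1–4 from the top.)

(r1,c4) = H
(r2,c4) = Li

He H Be Li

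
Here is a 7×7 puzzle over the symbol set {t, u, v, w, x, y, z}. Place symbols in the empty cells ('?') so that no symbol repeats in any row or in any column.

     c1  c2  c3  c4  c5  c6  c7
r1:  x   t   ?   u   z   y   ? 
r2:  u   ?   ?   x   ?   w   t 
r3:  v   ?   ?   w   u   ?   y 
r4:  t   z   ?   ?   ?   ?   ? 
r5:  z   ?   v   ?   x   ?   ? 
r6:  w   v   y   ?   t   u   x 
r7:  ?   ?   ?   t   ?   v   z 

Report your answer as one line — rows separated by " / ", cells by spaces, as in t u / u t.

(r1,c3) = w
(r1,c7) = v
(r2,c2) = y
(r2,c3) = z
(r2,c5) = v
(r3,c2) = x
(r3,c3) = t
(r3,c6) = z
(r4,c6) = x
(r5,c4) = y
(r5,c6) = t
(r6,c4) = z
(r7,c1) = y
(r7,c5) = w
(r4,c3) = u
(r4,c4) = v
(r4,c5) = y
(r4,c7) = w
(r5,c7) = u
(r7,c2) = u
(r7,c3) = x
(r5,c2) = w

x t w u z y v / u y z x v w t / v x t w u z y / t z u v y x w / z w v y x t u / w v y z t u x / y u x t w v z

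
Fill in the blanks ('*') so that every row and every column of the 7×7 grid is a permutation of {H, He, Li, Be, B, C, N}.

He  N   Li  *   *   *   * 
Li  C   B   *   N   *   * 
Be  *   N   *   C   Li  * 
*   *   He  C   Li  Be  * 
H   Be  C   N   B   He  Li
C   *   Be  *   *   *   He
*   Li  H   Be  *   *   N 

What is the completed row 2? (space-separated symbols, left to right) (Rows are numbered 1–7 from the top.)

Li C B He N H Be

(r2,c6) = H
(r2,c7) = Be
(r6,c5) = H
(r7,c1) = B
(r7,c5) = He
(r7,c6) = C
(r1,c5) = Be
(r1,c6) = B
(r2,c4) = He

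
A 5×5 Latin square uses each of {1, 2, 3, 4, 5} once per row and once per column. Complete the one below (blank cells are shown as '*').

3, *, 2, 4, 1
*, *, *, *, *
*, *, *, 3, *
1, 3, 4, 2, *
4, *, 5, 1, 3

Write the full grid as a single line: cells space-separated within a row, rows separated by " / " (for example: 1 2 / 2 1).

3 5 2 4 1 / 2 1 3 5 4 / 5 4 1 3 2 / 1 3 4 2 5 / 4 2 5 1 3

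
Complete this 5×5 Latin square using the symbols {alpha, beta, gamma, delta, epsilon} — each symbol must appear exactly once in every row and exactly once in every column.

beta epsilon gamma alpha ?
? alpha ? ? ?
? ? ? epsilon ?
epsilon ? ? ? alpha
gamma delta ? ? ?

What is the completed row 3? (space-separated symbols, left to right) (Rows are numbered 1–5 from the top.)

alpha beta delta epsilon gamma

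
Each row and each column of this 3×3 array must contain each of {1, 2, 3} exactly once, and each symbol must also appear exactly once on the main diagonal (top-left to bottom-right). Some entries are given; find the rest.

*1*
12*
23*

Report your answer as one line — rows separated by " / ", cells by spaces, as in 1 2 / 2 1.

3 1 2 / 1 2 3 / 2 3 1

Cell (r1,c1): row 1 has {1}; column 1 has {1,2}; the diagonal has {2} → 3.
Cell (r1,c3): row 1 has {1,3}; column 3 is empty so far → 2.
Cell (r2,c3): row 2 has {1,2}; column 3 has {2} → 3.
Cell (r3,c3): row 3 has {2,3}; column 3 has {2,3}; the diagonal has {2,3} → 1.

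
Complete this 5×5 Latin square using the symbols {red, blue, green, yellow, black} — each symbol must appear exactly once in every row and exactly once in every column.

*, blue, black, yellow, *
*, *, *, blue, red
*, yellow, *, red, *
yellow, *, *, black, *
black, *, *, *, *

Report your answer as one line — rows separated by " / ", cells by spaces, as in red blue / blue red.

At row 1, column 5: row 1 has {blue,yellow,black}; column 5 has {red}; that leaves green.
At row 2, column 1: row 2 has {red,blue}; column 1 has {yellow,black}; that leaves green.
At row 2, column 2: row 2 has {red,blue,green}; column 2 has {blue,yellow}; that leaves black.
At row 2, column 3: row 2 has {red,blue,green,black}; column 3 has {black}; that leaves yellow.
At row 3, column 1: row 3 has {red,yellow}; column 1 has {green,yellow,black}; that leaves blue.
At row 3, column 3: row 3 has {red,blue,yellow}; column 3 has {yellow,black}; that leaves green.
At row 3, column 5: row 3 has {red,blue,green,yellow}; column 5 has {red,green}; that leaves black.
At row 4, column 5: row 4 has {yellow,black}; column 5 has {red,green,black}; that leaves blue.
At row 5, column 4: row 5 has {black}; column 4 has {red,blue,yellow,black}; that leaves green.
At row 5, column 5: row 5 has {green,black}; column 5 has {red,blue,green,black}; that leaves yellow.
At row 1, column 1: row 1 has {blue,green,yellow,black}; column 1 has {blue,green,yellow,black}; that leaves red.
At row 4, column 3: row 4 has {blue,yellow,black}; column 3 has {green,yellow,black}; that leaves red.
At row 5, column 2: row 5 has {green,yellow,black}; column 2 has {blue,yellow,black}; that leaves red.
At row 5, column 3: row 5 has {red,green,yellow,black}; column 3 has {red,green,yellow,black}; that leaves blue.
At row 4, column 2: row 4 has {red,blue,yellow,black}; column 2 has {red,blue,yellow,black}; that leaves green.

red blue black yellow green / green black yellow blue red / blue yellow green red black / yellow green red black blue / black red blue green yellow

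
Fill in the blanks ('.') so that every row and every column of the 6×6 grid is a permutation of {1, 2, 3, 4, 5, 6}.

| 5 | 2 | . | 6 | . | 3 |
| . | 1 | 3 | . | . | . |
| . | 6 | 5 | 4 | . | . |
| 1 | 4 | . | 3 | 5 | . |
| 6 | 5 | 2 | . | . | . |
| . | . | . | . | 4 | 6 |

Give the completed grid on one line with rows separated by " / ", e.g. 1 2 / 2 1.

At row 1, column 5: row 1 has {2,3,5,6}; column 5 has {4,5}; that leaves 1.
At row 4, column 3: row 4 has {1,3,4,5}; column 3 has {2,3,5}; that leaves 6.
At row 4, column 6: row 4 has {1,3,4,5,6}; column 6 has {3,6}; that leaves 2.
At row 5, column 4: row 5 has {2,5,6}; column 4 has {3,4,6}; that leaves 1.
At row 5, column 5: row 5 has {1,2,5,6}; column 5 has {1,4,5}; that leaves 3.
At row 5, column 6: row 5 has {1,2,3,5,6}; column 6 has {2,3,6}; that leaves 4.
At row 6, column 2: row 6 has {4,6}; column 2 has {1,2,4,5,6}; that leaves 3.
At row 6, column 3: row 6 has {3,4,6}; column 3 has {2,3,5,6}; that leaves 1.
At row 1, column 3: row 1 has {1,2,3,5,6}; column 3 has {1,2,3,5,6}; that leaves 4.
At row 2, column 6: row 2 has {1,3}; column 6 has {2,3,4,6}; that leaves 5.
At row 3, column 5: row 3 has {4,5,6}; column 5 has {1,3,4,5}; that leaves 2.
At row 3, column 6: row 3 has {2,4,5,6}; column 6 has {2,3,4,5,6}; that leaves 1.
At row 6, column 1: row 6 has {1,3,4,6}; column 1 has {1,5,6}; that leaves 2.
At row 6, column 4: row 6 has {1,2,3,4,6}; column 4 has {1,3,4,6}; that leaves 5.
At row 2, column 1: row 2 has {1,3,5}; column 1 has {1,2,5,6}; that leaves 4.
At row 2, column 4: row 2 has {1,3,4,5}; column 4 has {1,3,4,5,6}; that leaves 2.
At row 2, column 5: row 2 has {1,2,3,4,5}; column 5 has {1,2,3,4,5}; that leaves 6.
At row 3, column 1: row 3 has {1,2,4,5,6}; column 1 has {1,2,4,5,6}; that leaves 3.

5 2 4 6 1 3 / 4 1 3 2 6 5 / 3 6 5 4 2 1 / 1 4 6 3 5 2 / 6 5 2 1 3 4 / 2 3 1 5 4 6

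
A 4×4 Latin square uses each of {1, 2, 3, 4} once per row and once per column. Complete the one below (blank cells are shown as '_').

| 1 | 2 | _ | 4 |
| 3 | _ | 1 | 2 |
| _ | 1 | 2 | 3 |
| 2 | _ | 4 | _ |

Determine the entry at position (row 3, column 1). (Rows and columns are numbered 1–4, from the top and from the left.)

4

Cell (r1,c3): row 1 has {1,2,4}; column 3 has {1,2,4} → 3.
Cell (r2,c2): row 2 has {1,2,3}; column 2 has {1,2} → 4.
Cell (r3,c1): row 3 has {1,2,3}; column 1 has {1,2,3} → 4.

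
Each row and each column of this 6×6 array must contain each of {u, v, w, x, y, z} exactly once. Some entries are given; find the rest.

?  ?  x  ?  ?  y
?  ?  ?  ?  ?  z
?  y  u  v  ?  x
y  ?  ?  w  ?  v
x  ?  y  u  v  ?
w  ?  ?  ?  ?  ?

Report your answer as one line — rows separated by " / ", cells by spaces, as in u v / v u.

v w x z u y / u v w x y z / z y u v w x / y u z w x v / x z y u v w / w x v y z u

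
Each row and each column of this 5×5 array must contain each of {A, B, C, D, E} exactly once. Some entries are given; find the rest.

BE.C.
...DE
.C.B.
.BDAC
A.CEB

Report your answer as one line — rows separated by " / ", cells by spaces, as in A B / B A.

B E A C D / C A B D E / D C E B A / E B D A C / A D C E B

(r1,c3) = A
(r1,c5) = D
(r2,c1) = C
(r2,c2) = A
(r2,c3) = B
(r3,c3) = E
(r3,c5) = A
(r4,c1) = E
(r5,c2) = D
(r3,c1) = D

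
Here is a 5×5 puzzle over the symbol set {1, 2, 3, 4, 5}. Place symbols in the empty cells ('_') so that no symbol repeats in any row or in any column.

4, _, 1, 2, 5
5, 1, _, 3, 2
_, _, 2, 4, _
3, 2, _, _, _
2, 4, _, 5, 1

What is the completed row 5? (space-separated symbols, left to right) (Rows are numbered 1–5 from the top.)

2 4 3 5 1

Cell (r1,c2): row 1 has {1,2,4,5}; column 2 has {1,2,4} → 3.
Cell (r2,c3): row 2 has {1,2,3,5}; column 3 has {1,2} → 4.
Cell (r3,c1): row 3 has {2,4}; column 1 has {2,3,4,5} → 1.
Cell (r3,c2): row 3 has {1,2,4}; column 2 has {1,2,3,4} → 5.
Cell (r3,c5): row 3 has {1,2,4,5}; column 5 has {1,2,5} → 3.
Cell (r4,c3): row 4 has {2,3}; column 3 has {1,2,4} → 5.
Cell (r4,c4): row 4 has {2,3,5}; column 4 has {2,3,4,5} → 1.
Cell (r4,c5): row 4 has {1,2,3,5}; column 5 has {1,2,3,5} → 4.
Cell (r5,c3): row 5 has {1,2,4,5}; column 3 has {1,2,4,5} → 3.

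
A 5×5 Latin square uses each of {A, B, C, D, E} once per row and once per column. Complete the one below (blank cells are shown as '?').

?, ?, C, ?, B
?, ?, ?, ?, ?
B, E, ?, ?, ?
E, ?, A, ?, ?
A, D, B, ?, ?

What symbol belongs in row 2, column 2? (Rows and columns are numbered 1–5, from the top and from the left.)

B

(r1,c1): row 1 has {B,C}; column 1 has {A,B,E}, so it must be D.
(r1,c2): row 1 has {B,C,D}; column 2 has {D,E}, so it must be A.
(r1,c4): row 1 has {A,B,C,D}; column 4 is empty so far, so it must be E.
(r2,c1): row 2 is empty so far; column 1 has {A,B,D,E}, so it must be C.
(r2,c2): row 2 has {C}; column 2 has {A,D,E}, so it must be B.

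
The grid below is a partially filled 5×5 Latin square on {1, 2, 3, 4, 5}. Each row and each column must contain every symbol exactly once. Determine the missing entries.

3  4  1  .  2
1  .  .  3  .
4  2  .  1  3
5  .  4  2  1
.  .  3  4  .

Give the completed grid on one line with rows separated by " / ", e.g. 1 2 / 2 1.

3 4 1 5 2 / 1 5 2 3 4 / 4 2 5 1 3 / 5 3 4 2 1 / 2 1 3 4 5

Cell (r1,c4): row 1 has {1,2,3,4}; column 4 has {1,2,3,4} → 5.
Cell (r2,c2): row 2 has {1,3}; column 2 has {2,4} → 5.
Cell (r2,c3): row 2 has {1,3,5}; column 3 has {1,3,4} → 2.
Cell (r2,c5): row 2 has {1,2,3,5}; column 5 has {1,2,3} → 4.
Cell (r3,c3): row 3 has {1,2,3,4}; column 3 has {1,2,3,4} → 5.
Cell (r4,c2): row 4 has {1,2,4,5}; column 2 has {2,4,5} → 3.
Cell (r5,c1): row 5 has {3,4}; column 1 has {1,3,4,5} → 2.
Cell (r5,c2): row 5 has {2,3,4}; column 2 has {2,3,4,5} → 1.
Cell (r5,c5): row 5 has {1,2,3,4}; column 5 has {1,2,3,4} → 5.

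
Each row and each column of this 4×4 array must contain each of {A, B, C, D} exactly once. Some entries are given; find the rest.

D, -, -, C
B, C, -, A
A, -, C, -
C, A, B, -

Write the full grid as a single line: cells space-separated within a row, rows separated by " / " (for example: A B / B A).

D B A C / B C D A / A D C B / C A B D

(r1,c2) = B
(r1,c3) = A
(r2,c3) = D
(r3,c2) = D
(r3,c4) = B
(r4,c4) = D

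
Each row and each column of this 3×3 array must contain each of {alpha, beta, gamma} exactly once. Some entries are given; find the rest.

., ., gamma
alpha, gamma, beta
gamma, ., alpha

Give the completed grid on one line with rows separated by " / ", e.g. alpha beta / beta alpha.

beta alpha gamma / alpha gamma beta / gamma beta alpha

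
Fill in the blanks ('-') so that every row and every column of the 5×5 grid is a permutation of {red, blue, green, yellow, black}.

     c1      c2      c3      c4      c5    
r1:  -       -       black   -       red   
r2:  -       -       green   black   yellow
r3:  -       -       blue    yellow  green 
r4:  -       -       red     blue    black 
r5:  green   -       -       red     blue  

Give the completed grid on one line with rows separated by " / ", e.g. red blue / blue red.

blue yellow black green red / red blue green black yellow / black red blue yellow green / yellow green red blue black / green black yellow red blue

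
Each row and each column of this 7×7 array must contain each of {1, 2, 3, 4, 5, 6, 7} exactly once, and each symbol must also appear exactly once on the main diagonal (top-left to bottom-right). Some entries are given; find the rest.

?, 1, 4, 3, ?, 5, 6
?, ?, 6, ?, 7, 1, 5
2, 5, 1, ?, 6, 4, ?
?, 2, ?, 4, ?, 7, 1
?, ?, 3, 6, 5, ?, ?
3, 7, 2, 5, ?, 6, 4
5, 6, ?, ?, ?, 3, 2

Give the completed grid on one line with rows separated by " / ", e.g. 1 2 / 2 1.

7 1 4 3 2 5 6 / 4 3 6 2 7 1 5 / 2 5 1 7 6 4 3 / 6 2 5 4 3 7 1 / 1 4 3 6 5 2 7 / 3 7 2 5 1 6 4 / 5 6 7 1 4 3 2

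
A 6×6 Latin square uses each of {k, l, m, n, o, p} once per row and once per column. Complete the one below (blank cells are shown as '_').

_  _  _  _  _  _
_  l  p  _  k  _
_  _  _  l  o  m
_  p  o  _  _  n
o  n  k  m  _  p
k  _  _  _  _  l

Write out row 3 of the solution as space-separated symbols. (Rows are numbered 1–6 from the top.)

(r2,c6) = o
(r3,c2) = k
(r3,c3) = n
(r4,c4) = k
(r5,c5) = l
(r6,c3) = m
(r1,c3) = l
(r1,c6) = k
(r2,c4) = n
(r3,c1) = p

p k n l o m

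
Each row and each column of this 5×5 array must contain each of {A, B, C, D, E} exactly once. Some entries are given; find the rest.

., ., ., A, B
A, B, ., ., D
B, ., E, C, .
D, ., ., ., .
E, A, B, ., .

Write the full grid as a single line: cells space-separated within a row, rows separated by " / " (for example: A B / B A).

(r1,c1): row 1 has {A,B}; column 1 has {A,B,D,E}, so it must be C.
(r1,c3): row 1 has {A,B,C}; column 3 has {B,E}, so it must be D.
(r2,c3): row 2 has {A,B,D}; column 3 has {B,D,E}, so it must be C.
(r2,c4): row 2 has {A,B,C,D}; column 4 has {A,C}, so it must be E.
(r3,c2): row 3 has {B,C,E}; column 2 has {A,B}, so it must be D.
(r3,c5): row 3 has {B,C,D,E}; column 5 has {B,D}, so it must be A.
(r4,c3): row 4 has {D}; column 3 has {B,C,D,E}, so it must be A.
(r4,c4): row 4 has {A,D}; column 4 has {A,C,E}, so it must be B.
(r5,c4): row 5 has {A,B,E}; column 4 has {A,B,C,E}, so it must be D.
(r5,c5): row 5 has {A,B,D,E}; column 5 has {A,B,D}, so it must be C.
(r1,c2): row 1 has {A,B,C,D}; column 2 has {A,B,D}, so it must be E.
(r4,c2): row 4 has {A,B,D}; column 2 has {A,B,D,E}, so it must be C.
(r4,c5): row 4 has {A,B,C,D}; column 5 has {A,B,C,D}, so it must be E.

C E D A B / A B C E D / B D E C A / D C A B E / E A B D C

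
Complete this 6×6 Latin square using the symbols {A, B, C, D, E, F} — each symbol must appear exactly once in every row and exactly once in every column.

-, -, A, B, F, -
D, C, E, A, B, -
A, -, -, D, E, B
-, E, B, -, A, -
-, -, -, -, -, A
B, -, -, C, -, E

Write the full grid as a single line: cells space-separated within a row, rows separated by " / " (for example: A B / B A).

E D A B F C / D C E A B F / A F C D E B / C E B F A D / F B D E C A / B A F C D E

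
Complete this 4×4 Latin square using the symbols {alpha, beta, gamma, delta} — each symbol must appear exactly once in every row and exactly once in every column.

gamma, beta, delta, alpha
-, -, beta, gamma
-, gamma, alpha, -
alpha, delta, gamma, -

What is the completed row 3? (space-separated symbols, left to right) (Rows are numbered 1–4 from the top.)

Cell (r2,c1): row 2 has {beta,gamma}; column 1 has {alpha,gamma} → delta.
Cell (r2,c2): row 2 has {beta,gamma,delta}; column 2 has {beta,gamma,delta} → alpha.
Cell (r3,c1): row 3 has {alpha,gamma}; column 1 has {alpha,gamma,delta} → beta.
Cell (r3,c4): row 3 has {alpha,beta,gamma}; column 4 has {alpha,gamma} → delta.

beta gamma alpha delta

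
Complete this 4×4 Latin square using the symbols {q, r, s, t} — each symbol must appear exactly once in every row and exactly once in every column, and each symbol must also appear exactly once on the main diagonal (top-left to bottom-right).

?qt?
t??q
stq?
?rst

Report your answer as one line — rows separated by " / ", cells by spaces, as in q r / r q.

At row 1, column 1: row 1 has {q,t}; column 1 has {s,t}; the diagonal has {q,t}; that leaves r.
At row 1, column 4: row 1 has {q,r,t}; column 4 has {q,t}; that leaves s.
At row 2, column 2: row 2 has {q,t}; column 2 has {q,r,t}; the diagonal has {q,r,t}; that leaves s.
At row 2, column 3: row 2 has {q,s,t}; column 3 has {q,s,t}; that leaves r.
At row 3, column 4: row 3 has {q,s,t}; column 4 has {q,s,t}; that leaves r.
At row 4, column 1: row 4 has {r,s,t}; column 1 has {r,s,t}; that leaves q.

r q t s / t s r q / s t q r / q r s t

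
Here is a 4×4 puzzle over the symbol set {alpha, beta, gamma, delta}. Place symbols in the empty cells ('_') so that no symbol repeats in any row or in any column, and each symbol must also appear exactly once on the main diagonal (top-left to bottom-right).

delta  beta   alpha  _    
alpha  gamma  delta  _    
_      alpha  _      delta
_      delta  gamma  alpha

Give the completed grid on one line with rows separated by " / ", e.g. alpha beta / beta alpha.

delta beta alpha gamma / alpha gamma delta beta / gamma alpha beta delta / beta delta gamma alpha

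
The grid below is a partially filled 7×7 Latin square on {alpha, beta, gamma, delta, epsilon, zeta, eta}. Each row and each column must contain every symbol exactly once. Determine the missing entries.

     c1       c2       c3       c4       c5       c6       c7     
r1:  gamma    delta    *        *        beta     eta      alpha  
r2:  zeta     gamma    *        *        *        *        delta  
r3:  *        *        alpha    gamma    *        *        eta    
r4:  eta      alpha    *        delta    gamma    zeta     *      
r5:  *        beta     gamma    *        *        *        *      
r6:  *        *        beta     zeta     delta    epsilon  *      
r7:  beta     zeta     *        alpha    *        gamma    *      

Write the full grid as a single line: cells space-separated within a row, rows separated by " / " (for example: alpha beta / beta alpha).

Cell (r1,c4): row 1 has {alpha,beta,gamma,delta,eta}; column 4 has {alpha,gamma,delta,zeta} → epsilon.
Cell (r3,c2): row 3 has {alpha,gamma,eta}; column 2 has {alpha,beta,gamma,delta,zeta} → epsilon.
Cell (r3,c5): row 3 has {alpha,gamma,epsilon,eta}; column 5 has {beta,gamma,delta} → zeta.
Cell (r4,c3): row 4 has {alpha,gamma,delta,zeta,eta}; column 3 has {alpha,beta,gamma} → epsilon.
Cell (r4,c7): row 4 has {alpha,gamma,delta,epsilon,zeta,eta}; column 7 has {alpha,delta,eta} → beta.
Cell (r5,c4): row 5 has {beta,gamma}; column 4 has {alpha,gamma,delta,epsilon,zeta} → eta.
Cell (r6,c1): row 6 has {beta,delta,epsilon,zeta}; column 1 has {beta,gamma,zeta,eta} → alpha.
Cell (r6,c2): row 6 has {alpha,beta,delta,epsilon,zeta}; column 2 has {alpha,beta,gamma,delta,epsilon,zeta} → eta.
Cell (r6,c7): row 6 has {alpha,beta,delta,epsilon,zeta,eta}; column 7 has {alpha,beta,delta,eta} → gamma.
Cell (r7,c7): row 7 has {alpha,beta,gamma,zeta}; column 7 has {alpha,beta,gamma,delta,eta} → epsilon.
Cell (r1,c3): row 1 has {alpha,beta,gamma,delta,epsilon,eta}; column 3 has {alpha,beta,gamma,epsilon} → zeta.
Cell (r2,c3): row 2 has {gamma,delta,zeta}; column 3 has {alpha,beta,gamma,epsilon,zeta} → eta.
Cell (r2,c4): row 2 has {gamma,delta,zeta,eta}; column 4 has {alpha,gamma,delta,epsilon,zeta,eta} → beta.
Cell (r2,c6): row 2 has {beta,gamma,delta,zeta,eta}; column 6 has {gamma,epsilon,zeta,eta} → alpha.
Cell (r3,c1): row 3 has {alpha,gamma,epsilon,zeta,eta}; column 1 has {alpha,beta,gamma,zeta,eta} → delta.
Cell (r3,c6): row 3 has {alpha,gamma,delta,epsilon,zeta,eta}; column 6 has {alpha,gamma,epsilon,zeta,eta} → beta.
Cell (r5,c1): row 5 has {beta,gamma,eta}; column 1 has {alpha,beta,gamma,delta,zeta,eta} → epsilon.
Cell (r5,c5): row 5 has {beta,gamma,epsilon,eta}; column 5 has {beta,gamma,delta,zeta} → alpha.
Cell (r5,c6): row 5 has {alpha,beta,gamma,epsilon,eta}; column 6 has {alpha,beta,gamma,epsilon,zeta,eta} → delta.
Cell (r5,c7): row 5 has {alpha,beta,gamma,delta,epsilon,eta}; column 7 has {alpha,beta,gamma,delta,epsilon,eta} → zeta.
Cell (r7,c3): row 7 has {alpha,beta,gamma,epsilon,zeta}; column 3 has {alpha,beta,gamma,epsilon,zeta,eta} → delta.
Cell (r7,c5): row 7 has {alpha,beta,gamma,delta,epsilon,zeta}; column 5 has {alpha,beta,gamma,delta,zeta} → eta.
Cell (r2,c5): row 2 has {alpha,beta,gamma,delta,zeta,eta}; column 5 has {alpha,beta,gamma,delta,zeta,eta} → epsilon.

gamma delta zeta epsilon beta eta alpha / zeta gamma eta beta epsilon alpha delta / delta epsilon alpha gamma zeta beta eta / eta alpha epsilon delta gamma zeta beta / epsilon beta gamma eta alpha delta zeta / alpha eta beta zeta delta epsilon gamma / beta zeta delta alpha eta gamma epsilon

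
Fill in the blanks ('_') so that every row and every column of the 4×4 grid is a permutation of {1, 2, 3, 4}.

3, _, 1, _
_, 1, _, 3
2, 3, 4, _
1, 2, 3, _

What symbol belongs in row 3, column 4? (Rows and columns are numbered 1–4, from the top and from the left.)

1

(r1,c2) = 4
(r1,c4) = 2
(r2,c1) = 4
(r2,c3) = 2
(r3,c4) = 1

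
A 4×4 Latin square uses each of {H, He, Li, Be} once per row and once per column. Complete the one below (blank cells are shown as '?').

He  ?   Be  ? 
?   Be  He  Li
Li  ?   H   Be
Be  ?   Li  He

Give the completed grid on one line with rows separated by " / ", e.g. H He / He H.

(r1,c4) = H
(r2,c1) = H
(r3,c2) = He
(r4,c2) = H
(r1,c2) = Li

He Li Be H / H Be He Li / Li He H Be / Be H Li He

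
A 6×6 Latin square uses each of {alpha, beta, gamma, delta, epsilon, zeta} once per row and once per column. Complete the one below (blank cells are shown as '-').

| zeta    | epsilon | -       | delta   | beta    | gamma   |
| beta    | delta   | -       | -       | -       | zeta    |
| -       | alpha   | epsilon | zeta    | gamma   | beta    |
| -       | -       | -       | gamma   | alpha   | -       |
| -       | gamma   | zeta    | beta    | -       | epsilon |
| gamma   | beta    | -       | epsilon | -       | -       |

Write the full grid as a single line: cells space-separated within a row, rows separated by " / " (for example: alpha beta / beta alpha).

zeta epsilon alpha delta beta gamma / beta delta gamma alpha epsilon zeta / delta alpha epsilon zeta gamma beta / epsilon zeta beta gamma alpha delta / alpha gamma zeta beta delta epsilon / gamma beta delta epsilon zeta alpha

row 1 has {beta,gamma,delta,epsilon,zeta}; column 3 has {epsilon,zeta} — only alpha is left for (r1,c3).
row 2 has {beta,delta,zeta}; column 3 has {alpha,epsilon,zeta} — only gamma is left for (r2,c3).
row 2 has {beta,gamma,delta,zeta}; column 4 has {beta,gamma,delta,epsilon,zeta} — only alpha is left for (r2,c4).
row 2 has {alpha,beta,gamma,delta,zeta}; column 5 has {alpha,beta,gamma} — only epsilon is left for (r2,c5).
row 3 has {alpha,beta,gamma,epsilon,zeta}; column 1 has {beta,gamma,zeta} — only delta is left for (r3,c1).
row 4 has {alpha,gamma}; column 1 has {beta,gamma,delta,zeta} — only epsilon is left for (r4,c1).
row 4 has {alpha,gamma,epsilon}; column 2 has {alpha,beta,gamma,delta,epsilon} — only zeta is left for (r4,c2).
row 4 has {alpha,gamma,epsilon,zeta}; column 6 has {beta,gamma,epsilon,zeta} — only delta is left for (r4,c6).
row 5 has {beta,gamma,epsilon,zeta}; column 1 has {beta,gamma,delta,epsilon,zeta} — only alpha is left for (r5,c1).
row 5 has {alpha,beta,gamma,epsilon,zeta}; column 5 has {alpha,beta,gamma,epsilon} — only delta is left for (r5,c5).
row 6 has {beta,gamma,epsilon}; column 3 has {alpha,gamma,epsilon,zeta} — only delta is left for (r6,c3).
row 6 has {beta,gamma,delta,epsilon}; column 5 has {alpha,beta,gamma,delta,epsilon} — only zeta is left for (r6,c5).
row 6 has {beta,gamma,delta,epsilon,zeta}; column 6 has {beta,gamma,delta,epsilon,zeta} — only alpha is left for (r6,c6).
row 4 has {alpha,gamma,delta,epsilon,zeta}; column 3 has {alpha,gamma,delta,epsilon,zeta} — only beta is left for (r4,c3).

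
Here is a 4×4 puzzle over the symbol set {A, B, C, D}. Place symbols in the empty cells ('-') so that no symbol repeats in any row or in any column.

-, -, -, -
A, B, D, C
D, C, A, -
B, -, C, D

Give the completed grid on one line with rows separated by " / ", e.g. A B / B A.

Cell (r1,c1): row 1 is empty so far; column 1 has {A,B,D} → C.
Cell (r1,c3): row 1 has {C}; column 3 has {A,C,D} → B.
Cell (r1,c4): row 1 has {B,C}; column 4 has {C,D} → A.
Cell (r3,c4): row 3 has {A,C,D}; column 4 has {A,C,D} → B.
Cell (r4,c2): row 4 has {B,C,D}; column 2 has {B,C} → A.
Cell (r1,c2): row 1 has {A,B,C}; column 2 has {A,B,C} → D.

C D B A / A B D C / D C A B / B A C D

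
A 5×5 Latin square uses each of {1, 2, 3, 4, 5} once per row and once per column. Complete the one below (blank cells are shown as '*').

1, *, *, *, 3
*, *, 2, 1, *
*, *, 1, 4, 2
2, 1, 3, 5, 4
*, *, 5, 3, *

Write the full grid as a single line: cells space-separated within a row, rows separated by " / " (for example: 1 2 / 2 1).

1 5 4 2 3 / 3 4 2 1 5 / 5 3 1 4 2 / 2 1 3 5 4 / 4 2 5 3 1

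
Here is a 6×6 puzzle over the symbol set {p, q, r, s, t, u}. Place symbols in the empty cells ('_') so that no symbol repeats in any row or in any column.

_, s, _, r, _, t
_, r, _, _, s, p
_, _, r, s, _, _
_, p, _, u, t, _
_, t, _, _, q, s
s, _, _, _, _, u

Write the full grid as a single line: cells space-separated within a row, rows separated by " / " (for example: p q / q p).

p s q r u t / u r t q s p / t u r s p q / q p s u t r / r t u p q s / s q p t r u

At row 3, column 6: row 3 has {r,s}; column 6 has {p,s,t,u}; that leaves q.
At row 4, column 6: row 4 has {p,t,u}; column 6 has {p,q,s,t,u}; that leaves r.
At row 5, column 4: row 5 has {q,s,t}; column 4 has {r,s,u}; that leaves p.
At row 6, column 2: row 6 has {s,u}; column 2 has {p,r,s,t}; that leaves q.
At row 6, column 4: row 6 has {q,s,u}; column 4 has {p,r,s,u}; that leaves t.
At row 2, column 4: row 2 has {p,r,s}; column 4 has {p,r,s,t,u}; that leaves q.
At row 3, column 2: row 3 has {q,r,s}; column 2 has {p,q,r,s,t}; that leaves u.
At row 3, column 5: row 3 has {q,r,s,u}; column 5 has {q,s,t}; that leaves p.
At row 4, column 1: row 4 has {p,r,t,u}; column 1 has {s}; that leaves q.
At row 4, column 3: row 4 has {p,q,r,t,u}; column 3 has {r}; that leaves s.
At row 5, column 3: row 5 has {p,q,s,t}; column 3 has {r,s}; that leaves u.
At row 6, column 3: row 6 has {q,s,t,u}; column 3 has {r,s,u}; that leaves p.
At row 6, column 5: row 6 has {p,q,s,t,u}; column 5 has {p,q,s,t}; that leaves r.
At row 1, column 3: row 1 has {r,s,t}; column 3 has {p,r,s,u}; that leaves q.
At row 1, column 5: row 1 has {q,r,s,t}; column 5 has {p,q,r,s,t}; that leaves u.
At row 2, column 3: row 2 has {p,q,r,s}; column 3 has {p,q,r,s,u}; that leaves t.
At row 3, column 1: row 3 has {p,q,r,s,u}; column 1 has {q,s}; that leaves t.
At row 5, column 1: row 5 has {p,q,s,t,u}; column 1 has {q,s,t}; that leaves r.
At row 1, column 1: row 1 has {q,r,s,t,u}; column 1 has {q,r,s,t}; that leaves p.
At row 2, column 1: row 2 has {p,q,r,s,t}; column 1 has {p,q,r,s,t}; that leaves u.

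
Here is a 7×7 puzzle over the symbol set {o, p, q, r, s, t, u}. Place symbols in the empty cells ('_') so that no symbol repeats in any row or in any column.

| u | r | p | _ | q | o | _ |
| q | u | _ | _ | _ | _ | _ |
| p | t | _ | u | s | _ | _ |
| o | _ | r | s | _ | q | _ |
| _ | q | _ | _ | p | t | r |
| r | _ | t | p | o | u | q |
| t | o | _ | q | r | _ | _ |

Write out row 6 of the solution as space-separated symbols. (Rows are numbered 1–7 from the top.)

r s t p o u q

(r1,c4) = t
(r1,c7) = s
(r2,c5) = t
(r3,c6) = r
(r3,c7) = o
(r4,c2) = p
(r4,c5) = u
(r4,c7) = t
(r5,c1) = s
(r5,c4) = o
(r6,c2) = s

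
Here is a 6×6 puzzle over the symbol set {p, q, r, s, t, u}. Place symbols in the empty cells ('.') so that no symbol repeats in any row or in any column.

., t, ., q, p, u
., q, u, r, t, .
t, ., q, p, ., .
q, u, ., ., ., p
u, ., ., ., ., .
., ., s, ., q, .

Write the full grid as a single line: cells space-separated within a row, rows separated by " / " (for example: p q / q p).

row 1 has {p,q,t,u}; column 3 has {q,s,u} — only r is left for (r1,c3).
row 2 has {q,r,t,u}; column 6 has {p,u} — only s is left for (r2,c6).
row 3 has {p,q,t}; column 6 has {p,s,u} — only r is left for (r3,c6).
row 4 has {p,q,u}; column 3 has {q,r,s,u} — only t is left for (r4,c3).
row 4 has {p,q,t,u}; column 4 has {p,q,r} — only s is left for (r4,c4).
row 4 has {p,q,s,t,u}; column 5 has {p,q,t} — only r is left for (r4,c5).
row 5 has {u}; column 3 has {q,r,s,t,u} — only p is left for (r5,c3).
row 5 has {p,u}; column 4 has {p,q,r,s} — only t is left for (r5,c4).
row 5 has {p,t,u}; column 5 has {p,q,r,t} — only s is left for (r5,c5).
row 5 has {p,s,t,u}; column 6 has {p,r,s,u} — only q is left for (r5,c6).
row 6 has {q,s}; column 4 has {p,q,r,s,t} — only u is left for (r6,c4).
row 6 has {q,s,u}; column 6 has {p,q,r,s,u} — only t is left for (r6,c6).
row 1 has {p,q,r,t,u}; column 1 has {q,t,u} — only s is left for (r1,c1).
row 2 has {q,r,s,t,u}; column 1 has {q,s,t,u} — only p is left for (r2,c1).
row 3 has {p,q,r,t}; column 2 has {q,t,u} — only s is left for (r3,c2).
row 3 has {p,q,r,s,t}; column 5 has {p,q,r,s,t} — only u is left for (r3,c5).
row 5 has {p,q,s,t,u}; column 2 has {q,s,t,u} — only r is left for (r5,c2).
row 6 has {q,s,t,u}; column 1 has {p,q,s,t,u} — only r is left for (r6,c1).
row 6 has {q,r,s,t,u}; column 2 has {q,r,s,t,u} — only p is left for (r6,c2).

s t r q p u / p q u r t s / t s q p u r / q u t s r p / u r p t s q / r p s u q t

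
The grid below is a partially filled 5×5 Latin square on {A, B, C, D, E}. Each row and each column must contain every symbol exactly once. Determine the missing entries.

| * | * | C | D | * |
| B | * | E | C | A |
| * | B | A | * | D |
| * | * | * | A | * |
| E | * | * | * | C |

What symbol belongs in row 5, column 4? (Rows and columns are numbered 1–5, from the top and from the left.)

B

(r1,c1): row 1 has {C,D}; column 1 has {B,E}, so it must be A.
(r1,c2): row 1 has {A,C,D}; column 2 has {B}, so it must be E.
(r1,c5): row 1 has {A,C,D,E}; column 5 has {A,C,D}, so it must be B.
(r2,c2): row 2 has {A,B,C,E}; column 2 has {B,E}, so it must be D.
(r3,c1): row 3 has {A,B,D}; column 1 has {A,B,E}, so it must be C.
(r3,c4): row 3 has {A,B,C,D}; column 4 has {A,C,D}, so it must be E.
(r4,c1): row 4 has {A}; column 1 has {A,B,C,E}, so it must be D.
(r4,c2): row 4 has {A,D}; column 2 has {B,D,E}, so it must be C.
(r4,c3): row 4 has {A,C,D}; column 3 has {A,C,E}, so it must be B.
(r4,c5): row 4 has {A,B,C,D}; column 5 has {A,B,C,D}, so it must be E.
(r5,c2): row 5 has {C,E}; column 2 has {B,C,D,E}, so it must be A.
(r5,c3): row 5 has {A,C,E}; column 3 has {A,B,C,E}, so it must be D.
(r5,c4): row 5 has {A,C,D,E}; column 4 has {A,C,D,E}, so it must be B.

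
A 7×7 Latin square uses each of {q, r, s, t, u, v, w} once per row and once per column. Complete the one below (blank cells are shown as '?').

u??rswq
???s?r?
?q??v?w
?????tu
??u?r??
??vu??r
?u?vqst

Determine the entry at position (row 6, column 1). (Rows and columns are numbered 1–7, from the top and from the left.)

w

(r1,c3) = t
(r2,c7) = v
(r3,c4) = t
(r3,c6) = u
(r4,c5) = w
(r5,c7) = s
(r6,c5) = t
(r6,c6) = q
(r1,c2) = v
(r2,c5) = u
(r4,c4) = q
(r5,c4) = w
(r5,c6) = v
(r5,c2) = t
(r2,c2) = w
(r2,c3) = q
(r5,c1) = q
(r6,c2) = s
(r2,c1) = t
(r4,c2) = r
(r4,c3) = s
(r6,c1) = w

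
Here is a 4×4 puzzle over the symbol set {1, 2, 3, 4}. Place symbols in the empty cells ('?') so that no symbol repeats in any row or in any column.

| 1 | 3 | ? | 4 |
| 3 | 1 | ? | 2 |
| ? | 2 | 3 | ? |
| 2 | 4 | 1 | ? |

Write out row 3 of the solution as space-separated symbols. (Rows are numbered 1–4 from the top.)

4 2 3 1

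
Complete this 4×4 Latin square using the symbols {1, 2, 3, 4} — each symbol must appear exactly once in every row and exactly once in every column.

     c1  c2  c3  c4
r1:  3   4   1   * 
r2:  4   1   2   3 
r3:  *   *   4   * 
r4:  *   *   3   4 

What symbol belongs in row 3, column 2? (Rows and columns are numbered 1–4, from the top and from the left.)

3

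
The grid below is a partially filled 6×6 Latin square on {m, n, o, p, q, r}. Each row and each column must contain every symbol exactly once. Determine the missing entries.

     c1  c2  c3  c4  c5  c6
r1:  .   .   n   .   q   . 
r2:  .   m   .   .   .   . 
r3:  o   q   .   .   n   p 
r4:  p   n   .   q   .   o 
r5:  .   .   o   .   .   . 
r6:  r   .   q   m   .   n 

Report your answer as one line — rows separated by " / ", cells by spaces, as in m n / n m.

m o n p q r / n m p o r q / o q m r n p / p n r q m o / q r o n p m / r p q m o n

(r1,c1) = m
(r1,c6) = r
(r2,c6) = q
(r3,c4) = r
(r5,c6) = m
(r2,c1) = n
(r3,c3) = m
(r4,c3) = r
(r4,c5) = m
(r5,c1) = q
(r2,c3) = p
(r2,c4) = o
(r2,c5) = r
(r5,c5) = p
(r6,c5) = o
(r1,c4) = p
(r5,c2) = r
(r5,c4) = n
(r6,c2) = p
(r1,c2) = o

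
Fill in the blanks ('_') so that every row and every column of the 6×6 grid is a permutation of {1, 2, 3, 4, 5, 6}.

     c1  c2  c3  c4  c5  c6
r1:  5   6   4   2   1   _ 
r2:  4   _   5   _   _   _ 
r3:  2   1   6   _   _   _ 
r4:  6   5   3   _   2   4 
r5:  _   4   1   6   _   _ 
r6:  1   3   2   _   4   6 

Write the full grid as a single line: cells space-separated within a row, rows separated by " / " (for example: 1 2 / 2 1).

5 6 4 2 1 3 / 4 2 5 3 6 1 / 2 1 6 4 3 5 / 6 5 3 1 2 4 / 3 4 1 6 5 2 / 1 3 2 5 4 6

Cell (r1,c6): row 1 has {1,2,4,5,6}; column 6 has {4,6} → 3.
Cell (r2,c2): row 2 has {4,5}; column 2 has {1,3,4,5,6} → 2.
Cell (r2,c6): row 2 has {2,4,5}; column 6 has {3,4,6} → 1.
Cell (r3,c6): row 3 has {1,2,6}; column 6 has {1,3,4,6} → 5.
Cell (r4,c4): row 4 has {2,3,4,5,6}; column 4 has {2,6} → 1.
Cell (r5,c1): row 5 has {1,4,6}; column 1 has {1,2,4,5,6} → 3.
Cell (r5,c5): row 5 has {1,3,4,6}; column 5 has {1,2,4} → 5.
Cell (r5,c6): row 5 has {1,3,4,5,6}; column 6 has {1,3,4,5,6} → 2.
Cell (r6,c4): row 6 has {1,2,3,4,6}; column 4 has {1,2,6} → 5.
Cell (r2,c4): row 2 has {1,2,4,5}; column 4 has {1,2,5,6} → 3.
Cell (r2,c5): row 2 has {1,2,3,4,5}; column 5 has {1,2,4,5} → 6.
Cell (r3,c4): row 3 has {1,2,5,6}; column 4 has {1,2,3,5,6} → 4.
Cell (r3,c5): row 3 has {1,2,4,5,6}; column 5 has {1,2,4,5,6} → 3.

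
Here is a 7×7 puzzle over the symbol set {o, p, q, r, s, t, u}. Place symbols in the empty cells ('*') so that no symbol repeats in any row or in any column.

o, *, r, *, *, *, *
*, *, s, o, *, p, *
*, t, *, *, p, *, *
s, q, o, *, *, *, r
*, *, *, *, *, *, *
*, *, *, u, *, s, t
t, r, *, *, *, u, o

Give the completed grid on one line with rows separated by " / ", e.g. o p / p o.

o p r t s q u / r u s o t p q / q t u r p o s / s q o p u t r / u s t q o r p / p o q u r s t / t r p s q u o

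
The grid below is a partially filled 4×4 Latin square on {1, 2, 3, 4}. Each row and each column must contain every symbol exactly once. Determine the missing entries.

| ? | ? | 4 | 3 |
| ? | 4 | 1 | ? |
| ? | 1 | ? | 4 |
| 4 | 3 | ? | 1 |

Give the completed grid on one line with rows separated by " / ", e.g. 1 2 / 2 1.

At row 1, column 2: row 1 has {3,4}; column 2 has {1,3,4}; that leaves 2.
At row 2, column 4: row 2 has {1,4}; column 4 has {1,3,4}; that leaves 2.
At row 4, column 3: row 4 has {1,3,4}; column 3 has {1,4}; that leaves 2.
At row 1, column 1: row 1 has {2,3,4}; column 1 has {4}; that leaves 1.
At row 2, column 1: row 2 has {1,2,4}; column 1 has {1,4}; that leaves 3.
At row 3, column 1: row 3 has {1,4}; column 1 has {1,3,4}; that leaves 2.
At row 3, column 3: row 3 has {1,2,4}; column 3 has {1,2,4}; that leaves 3.

1 2 4 3 / 3 4 1 2 / 2 1 3 4 / 4 3 2 1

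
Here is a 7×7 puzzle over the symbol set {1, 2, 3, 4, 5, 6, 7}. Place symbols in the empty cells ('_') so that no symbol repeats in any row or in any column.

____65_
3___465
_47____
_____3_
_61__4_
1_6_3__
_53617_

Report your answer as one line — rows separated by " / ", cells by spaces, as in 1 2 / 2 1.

2 3 4 1 6 5 7 / 3 1 2 7 4 6 5 / 5 4 7 3 2 1 6 / 6 2 5 4 7 3 1 / 7 6 1 2 5 4 3 / 1 7 6 5 3 2 4 / 4 5 3 6 1 7 2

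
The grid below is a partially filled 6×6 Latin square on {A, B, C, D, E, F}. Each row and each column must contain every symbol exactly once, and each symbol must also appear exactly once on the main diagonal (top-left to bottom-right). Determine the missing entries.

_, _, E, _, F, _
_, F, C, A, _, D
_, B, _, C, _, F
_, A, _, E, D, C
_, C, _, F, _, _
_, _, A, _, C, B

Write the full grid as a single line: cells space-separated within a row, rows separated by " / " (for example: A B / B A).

row 1 has {E,F}; column 2 has {A,B,C,F} — only D is left for (r1,c2).
row 1 has {D,E,F}; column 4 has {A,C,E,F} — only B is left for (r1,c4).
row 1 has {B,D,E,F}; column 6 has {B,C,D,F} — only A is left for (r1,c6).
row 3 has {B,C,F}; column 3 has {A,C,E}; the diagonal has {B,E,F} — only D is left for (r3,c3).
row 5 has {C,F}; column 3 has {A,C,D,E} — only B is left for (r5,c3).
row 5 has {B,C,F}; column 5 has {C,D,F}; the diagonal has {B,D,E,F} — only A is left for (r5,c5).
row 5 has {A,B,C,F}; column 6 has {A,B,C,D,F} — only E is left for (r5,c6).
row 6 has {A,B,C}; column 2 has {A,B,C,D,F} — only E is left for (r6,c2).
row 6 has {A,B,C,E}; column 4 has {A,B,C,E,F} — only D is left for (r6,c4).
row 1 has {A,B,D,E,F}; column 1 is empty so far; the diagonal has {A,B,D,E,F} — only C is left for (r1,c1).
row 3 has {B,C,D,F}; column 5 has {A,C,D,F} — only E is left for (r3,c5).
row 4 has {A,C,D,E}; column 3 has {A,B,C,D,E} — only F is left for (r4,c3).
row 5 has {A,B,C,E,F}; column 1 has {C} — only D is left for (r5,c1).
row 6 has {A,B,C,D,E}; column 1 has {C,D} — only F is left for (r6,c1).
row 2 has {A,C,D,F}; column 5 has {A,C,D,E,F} — only B is left for (r2,c5).
row 3 has {B,C,D,E,F}; column 1 has {C,D,F} — only A is left for (r3,c1).
row 4 has {A,C,D,E,F}; column 1 has {A,C,D,F} — only B is left for (r4,c1).
row 2 has {A,B,C,D,F}; column 1 has {A,B,C,D,F} — only E is left for (r2,c1).

C D E B F A / E F C A B D / A B D C E F / B A F E D C / D C B F A E / F E A D C B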